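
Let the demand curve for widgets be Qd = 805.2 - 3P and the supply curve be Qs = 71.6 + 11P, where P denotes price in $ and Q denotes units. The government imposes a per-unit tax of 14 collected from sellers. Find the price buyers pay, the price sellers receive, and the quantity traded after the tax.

P_b = 63.4, P_s = 49.4, Q = 615

The tax drives a wedge P_b - P_s = 14. Substituting P_s = P_b - 14 into supply: Qs = -82.4 + 11P_b.
Market clearing requires 805.2 - 3P_b = -82.4 + 11P_b; hence 887.6 = 14P_b and P_b = 63.4.
Then P_s = 63.4 - 14 = 49.4 and Q = 805.2 - 3(63.4) = 615.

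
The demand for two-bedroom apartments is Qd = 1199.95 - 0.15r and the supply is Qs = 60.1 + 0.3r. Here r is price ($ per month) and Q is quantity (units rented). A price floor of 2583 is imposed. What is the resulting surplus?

Surplus = 22.5

At r = 2583: Qd = 812.5 and Qs = 835.
Surplus = Qs - Qd = 835 - 812.5 = 22.5.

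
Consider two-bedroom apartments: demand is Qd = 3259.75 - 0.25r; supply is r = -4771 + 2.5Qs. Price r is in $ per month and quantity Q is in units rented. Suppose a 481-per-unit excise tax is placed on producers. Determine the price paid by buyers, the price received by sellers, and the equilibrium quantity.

r_b = 2375, r_s = 1894, Q = 2666

In direct form, Qs = 1908.4 + 0.4r.
With a tax of 481 on producers, they supply based on the net price r_s = r_b - 481, so Qs = 1716 + 0.4r_b.
Equate demand and the shifted supply: 3259.75 - 0.25r_b = 1716 + 0.4r_b, giving 0.65r_b = 1543.75, so r_b = 2375.
Then r_s = 2375 - 481 = 1894 and Q = 3259.75 - 0.25(2375) = 2666.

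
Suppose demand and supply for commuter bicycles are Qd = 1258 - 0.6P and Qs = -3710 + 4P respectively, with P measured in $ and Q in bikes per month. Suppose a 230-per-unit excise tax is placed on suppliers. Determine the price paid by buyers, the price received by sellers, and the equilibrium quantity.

P_b = 1280, P_s = 1050, Q = 490

The tax drives a wedge P_b - P_s = 230. Substituting P_s = P_b - 230 into supply: Qs = -4630 + 4P_b.
Equate demand and the shifted supply: 1258 - 0.6P_b = -4630 + 4P_b, giving 4.6P_b = 5888, so P_b = 1280.
So P_s = 1050 and the quantity traded is Q = 1258 - 0.6(1280) = 490.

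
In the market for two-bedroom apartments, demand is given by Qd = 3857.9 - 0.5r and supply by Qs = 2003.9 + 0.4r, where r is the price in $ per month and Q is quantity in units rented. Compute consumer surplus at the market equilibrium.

The market clears where 3857.9 - 0.5r = 2003.9 + 0.4r. Rearranging, 0.9r = 1854, hence r* = 2060.
Plugging r* into demand: Q* = 3857.9 - 0.5(2060) = 2827.9.
Demand choke price (Qd = 0): r = 3857.9/0.5 = 7715.8. Consumer surplus = ½ × (7715.8 - 2060) × 2827.9 = 7997018.41.

Consumer surplus = 7997018.41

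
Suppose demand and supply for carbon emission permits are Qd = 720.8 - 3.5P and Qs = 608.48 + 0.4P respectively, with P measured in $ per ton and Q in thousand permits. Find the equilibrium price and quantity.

P* = 28.8, Q* = 620

The market clears where 720.8 - 3.5P = 608.48 + 0.4P. Rearranging, 3.9P = 112.32, hence P* = 28.8.
From the demand curve, Q* = 720.8 - 3.5(28.8) = 620.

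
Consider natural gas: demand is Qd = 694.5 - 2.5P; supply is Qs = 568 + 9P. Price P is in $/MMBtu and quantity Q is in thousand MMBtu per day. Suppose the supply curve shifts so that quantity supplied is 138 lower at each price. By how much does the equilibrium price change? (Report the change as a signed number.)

ΔP = 12

The market clears where 694.5 - 2.5P = 568 + 9P. Rearranging, 11.5P = 126.5, hence P* = 11.
From the demand curve, Q* = 694.5 - 2.5(11) = 667.
After the shift, supply is Qs = 430 + 9P.
Re-solving, 11.5P = 264.5 gives P = 23 and Q = 637.
ΔP = 23 - 11 = 12.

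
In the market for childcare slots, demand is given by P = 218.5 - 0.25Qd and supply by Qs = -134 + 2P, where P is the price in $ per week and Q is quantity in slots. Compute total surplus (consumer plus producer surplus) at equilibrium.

Inverting to quantity form: Qd = 874 - 4P.
At equilibrium Qd = Qs, so 874 - 4P = -134 + 2P; collecting terms, 1008 = 6P and P* = 168.
Then Q* = 874 - 4(168) = 202.
Demand choke price = 218.5; supply choke price = 67. CS = ½(218.5 - 168)(202) = 5100.5; PS = ½(168 - 67)(202) = 10201. Total surplus = 15301.5.

Total surplus = 15301.5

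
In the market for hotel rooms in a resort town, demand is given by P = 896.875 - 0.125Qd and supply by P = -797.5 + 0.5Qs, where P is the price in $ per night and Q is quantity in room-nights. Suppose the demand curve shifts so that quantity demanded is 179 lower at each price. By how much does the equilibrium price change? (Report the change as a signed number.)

Rewriting in direct form: Qd = 7175 - 8P and Qs = 1595 + 2P.
At equilibrium Qd = Qs, so 7175 - 8P = 1595 + 2P; collecting terms, 5580 = 10P and P* = 558.
Substitute back: Q* = 7175 - 8(558) = 2711.
After the shift, demand is Qd = 6996 - 8P.
The new intersection has 5401 = 10P, i.e. P = 540.1, Q = 2675.2.
ΔP = 540.1 - 558 = -17.9.

ΔP = -17.9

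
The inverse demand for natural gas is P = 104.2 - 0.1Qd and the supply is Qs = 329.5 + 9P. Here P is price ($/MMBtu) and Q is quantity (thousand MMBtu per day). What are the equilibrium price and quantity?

P* = 37.5, Q* = 667

Solving each curve for Q: Qd = 1042 - 10P.
Equating demand and supply, 1042 - 10P = 329.5 + 9P gives 19P = 712.5, so P* = 37.5.
Then Q* = 1042 - 10(37.5) = 667.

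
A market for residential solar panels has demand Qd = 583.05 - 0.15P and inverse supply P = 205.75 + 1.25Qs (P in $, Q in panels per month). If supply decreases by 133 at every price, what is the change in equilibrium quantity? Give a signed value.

ΔQ = -21

Rewriting in direct form: Qs = -164.6 + 0.8P.
Equating demand and supply, 583.05 - 0.15P = -164.6 + 0.8P gives 0.95P = 747.65, so P* = 787.
Substitute back: Q* = 583.05 - 0.15(787) = 465.
After the shift, supply is Qs = -297.6 + 0.8P.
Re-solving, 0.95P = 880.65 gives P = 927 and Q = 444.
ΔQ = 444 - 465 = -21.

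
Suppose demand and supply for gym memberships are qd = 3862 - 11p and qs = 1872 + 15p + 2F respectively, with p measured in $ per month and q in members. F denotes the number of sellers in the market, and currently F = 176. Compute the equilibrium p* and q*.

With F = 176, supply is qs = 2224 + 15p.
The market clears where 3862 - 11p = 2224 + 15p. Rearranging, 26p = 1638, hence p* = 63.
Plugging p* into demand: q* = 3862 - 11(63) = 3169.

p* = 63, q* = 3169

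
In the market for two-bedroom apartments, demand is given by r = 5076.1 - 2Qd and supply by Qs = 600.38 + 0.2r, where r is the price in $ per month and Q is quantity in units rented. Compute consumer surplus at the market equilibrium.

Consumer surplus = 1331716

In direct form, Qd = 2538.05 - 0.5r.
At equilibrium Qd = Qs, so 2538.05 - 0.5r = 600.38 + 0.2r; collecting terms, 1937.67 = 0.7r and r* = 2768.1.
Then Q* = 2538.05 - 0.5(2768.1) = 1154.
Demand choke price (Qd = 0): r = 2538.05/0.5 = 5076.1. Consumer surplus = ½ × (5076.1 - 2768.1) × 1154 = 1331716.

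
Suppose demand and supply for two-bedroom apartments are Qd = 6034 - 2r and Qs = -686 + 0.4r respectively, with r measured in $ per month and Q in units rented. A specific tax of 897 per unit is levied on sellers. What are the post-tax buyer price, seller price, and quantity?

r_b = 2949.5, r_s = 2052.5, Q = 135

Sellers keep r_s = r_b - 897 per unit, so supply in terms of the buyer price is Qs = -1044.8 + 0.4r_b.
Set Qd = Qs: 6034 - 2r_b = -1044.8 + 0.4r_b, so 7078.8 = 2.4r_b and r_b = 2949.5.
Then r_s = 2949.5 - 897 = 2052.5 and Q = 6034 - 2(2949.5) = 135.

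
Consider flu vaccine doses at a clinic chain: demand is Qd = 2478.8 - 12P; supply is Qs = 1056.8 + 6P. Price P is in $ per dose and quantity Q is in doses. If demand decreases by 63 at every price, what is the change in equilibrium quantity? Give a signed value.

Equating demand and supply, 2478.8 - 12P = 1056.8 + 6P gives 18P = 1422, so P* = 79.
Plugging P* into demand: Q* = 2478.8 - 12(79) = 1530.8.
After the shift, demand is Qd = 2415.8 - 12P.
The new intersection has 1359 = 18P, i.e. P = 75.5, Q = 1509.8.
ΔQ = 1509.8 - 1530.8 = -21.

ΔQ = -21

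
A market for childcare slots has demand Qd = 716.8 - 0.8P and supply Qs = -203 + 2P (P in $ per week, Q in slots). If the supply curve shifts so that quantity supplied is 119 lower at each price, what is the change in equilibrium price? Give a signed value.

The market clears where 716.8 - 0.8P = -203 + 2P. Rearranging, 2.8P = 919.8, hence P* = 328.5.
Then Q* = 716.8 - 0.8(328.5) = 454.
After the shift, supply is Qs = -322 + 2P.
Re-solving, 2.8P = 1038.8 gives P = 371 and Q = 420.
ΔP = 371 - 328.5 = 42.5.

ΔP = 42.5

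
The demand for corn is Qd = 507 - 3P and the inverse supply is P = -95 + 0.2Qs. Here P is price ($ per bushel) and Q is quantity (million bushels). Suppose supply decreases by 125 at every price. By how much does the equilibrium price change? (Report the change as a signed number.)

Solving each curve for Q: Qs = 475 + 5P.
Equating demand and supply, 507 - 3P = 475 + 5P gives 8P = 32, so P* = 4.
Then Q* = 507 - 3(4) = 495.
After the shift, supply is Qs = 350 + 5P.
Re-solving, 8P = 157 gives P = 19.625 and Q = 448.125.
ΔP = 19.625 - 4 = 15.625.

ΔP = 15.625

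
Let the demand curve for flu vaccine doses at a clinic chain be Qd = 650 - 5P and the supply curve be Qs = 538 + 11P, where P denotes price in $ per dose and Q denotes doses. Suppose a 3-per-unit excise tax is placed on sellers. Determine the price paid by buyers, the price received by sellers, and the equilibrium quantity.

P_b = 9.0625, P_s = 6.0625, Q = 604.6875

Sellers keep P_s = P_b - 3 per unit, so supply in terms of the buyer price is Qs = 505 + 11P_b.
Set Qd = Qs: 650 - 5P_b = 505 + 11P_b, so 145 = 16P_b and P_b = 9.0625.
So P_s = 6.0625 and the quantity traded is Q = 650 - 5(9.0625) = 604.6875.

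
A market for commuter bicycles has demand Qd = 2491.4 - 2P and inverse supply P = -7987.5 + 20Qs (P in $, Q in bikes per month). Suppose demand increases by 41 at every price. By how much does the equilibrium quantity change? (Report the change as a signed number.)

Rewriting in direct form: Qs = 399.375 + 0.05P.
The market clears where 2491.4 - 2P = 399.375 + 0.05P. Rearranging, 2.05P = 2092.025, hence P* = 1020.5.
Substitute back: Q* = 2491.4 - 2(1020.5) = 450.4.
After the shift, demand is Qd = 2532.4 - 2P.
The new intersection has 2133.025 = 2.05P, i.e. P = 1040.5, Q = 451.4.
ΔQ = 451.4 - 450.4 = 1.

ΔQ = 1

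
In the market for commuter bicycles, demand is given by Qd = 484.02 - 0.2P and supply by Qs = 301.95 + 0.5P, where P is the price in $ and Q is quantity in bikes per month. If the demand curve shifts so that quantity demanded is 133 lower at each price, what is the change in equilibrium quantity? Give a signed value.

ΔQ = -95

At equilibrium Qd = Qs, so 484.02 - 0.2P = 301.95 + 0.5P; collecting terms, 182.07 = 0.7P and P* = 260.1.
From the demand curve, Q* = 484.02 - 0.2(260.1) = 432.
After the shift, demand is Qd = 351.02 - 0.2P.
Re-solving, 0.7P = 49.07 gives P = 70.1 and Q = 337.
ΔQ = 337 - 432 = -95.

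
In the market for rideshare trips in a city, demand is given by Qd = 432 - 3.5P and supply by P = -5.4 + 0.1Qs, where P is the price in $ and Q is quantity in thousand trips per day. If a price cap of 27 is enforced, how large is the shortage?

Shortage = 13.5

Rewriting in direct form: Qs = 54 + 10P.
Evaluating both curves at the ceiling price 27 gives Qd = 337.5, Qs = 324.
Shortage = Qd - Qs = 337.5 - 324 = 13.5.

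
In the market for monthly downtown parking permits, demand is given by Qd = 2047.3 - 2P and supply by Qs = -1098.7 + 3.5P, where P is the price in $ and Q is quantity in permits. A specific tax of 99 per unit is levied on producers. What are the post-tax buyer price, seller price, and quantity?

With a tax of 99 on producers, they supply based on the net price P_s = P_b - 99, so Qs = -1445.2 + 3.5P_b.
Market clearing requires 2047.3 - 2P_b = -1445.2 + 3.5P_b; hence 3492.5 = 5.5P_b and P_b = 635.
So P_s = 536 and the quantity traded is Q = 2047.3 - 2(635) = 777.3.

P_b = 635, P_s = 536, Q = 777.3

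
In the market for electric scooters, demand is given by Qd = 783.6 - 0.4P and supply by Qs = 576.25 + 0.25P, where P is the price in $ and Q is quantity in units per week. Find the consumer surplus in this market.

Consumer surplus = 537920

Set Qd = Qs: 783.6 - 0.4P = 576.25 + 0.25P, so 207.35 = 0.65P and P* = 319.
From the demand curve, Q* = 783.6 - 0.4(319) = 656.
Demand choke price (Qd = 0): P = 783.6/0.4 = 1959. Consumer surplus = ½ × (1959 - 319) × 656 = 537920.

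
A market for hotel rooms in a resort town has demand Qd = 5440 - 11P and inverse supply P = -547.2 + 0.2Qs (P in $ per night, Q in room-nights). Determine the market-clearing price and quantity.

P* = 169, Q* = 3581

In direct form, Qs = 2736 + 5P.
At equilibrium Qd = Qs, so 5440 - 11P = 2736 + 5P; collecting terms, 2704 = 16P and P* = 169.
Plugging P* into demand: Q* = 5440 - 11(169) = 3581.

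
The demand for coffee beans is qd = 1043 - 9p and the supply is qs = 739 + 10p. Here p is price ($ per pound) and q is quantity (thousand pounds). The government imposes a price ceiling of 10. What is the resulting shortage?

Evaluating both curves at the ceiling price 10 gives qd = 953, qs = 839.
Shortage = qd - qs = 953 - 839 = 114.

Shortage = 114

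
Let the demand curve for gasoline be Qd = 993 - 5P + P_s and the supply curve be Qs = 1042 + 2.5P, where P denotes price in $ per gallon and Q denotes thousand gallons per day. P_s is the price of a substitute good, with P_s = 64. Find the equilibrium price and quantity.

P* = 2, Q* = 1047

With P_s = 64, demand is Qd = 1057 - 5P.
Set Qd = Qs: 1057 - 5P = 1042 + 2.5P, so 15 = 7.5P and P* = 2.
Substitute back: Q* = 1057 - 5(2) = 1047.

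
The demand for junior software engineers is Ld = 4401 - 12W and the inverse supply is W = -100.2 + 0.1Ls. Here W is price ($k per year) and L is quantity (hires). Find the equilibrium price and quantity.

Solving each curve for L: Ls = 1002 + 10W.
At equilibrium Ld = Ls, so 4401 - 12W = 1002 + 10W; collecting terms, 3399 = 22W and W* = 154.5.
Plugging W* into demand: L* = 4401 - 12(154.5) = 2547.

W* = 154.5, L* = 2547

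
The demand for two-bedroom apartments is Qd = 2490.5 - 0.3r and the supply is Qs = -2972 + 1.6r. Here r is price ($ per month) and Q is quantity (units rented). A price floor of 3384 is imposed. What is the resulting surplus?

Surplus = 967.1

At r = 3384: Qd = 1475.3 and Qs = 2442.4.
Surplus = Qs - Qd = 2442.4 - 1475.3 = 967.1.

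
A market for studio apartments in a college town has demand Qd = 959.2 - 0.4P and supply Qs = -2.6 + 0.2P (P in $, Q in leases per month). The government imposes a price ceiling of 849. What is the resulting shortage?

At P = 849: Qd = 619.6 and Qs = 167.2.
Shortage = Qd - Qs = 619.6 - 167.2 = 452.4.

Shortage = 452.4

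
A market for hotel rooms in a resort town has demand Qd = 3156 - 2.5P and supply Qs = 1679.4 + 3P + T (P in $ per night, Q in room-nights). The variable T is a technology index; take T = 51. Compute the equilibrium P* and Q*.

P* = 259.2, Q* = 2508

With T = 51, supply is Qs = 1730.4 + 3P.
At equilibrium Qd = Qs, so 3156 - 2.5P = 1730.4 + 3P; collecting terms, 1425.6 = 5.5P and P* = 259.2.
Then Q* = 3156 - 2.5(259.2) = 2508.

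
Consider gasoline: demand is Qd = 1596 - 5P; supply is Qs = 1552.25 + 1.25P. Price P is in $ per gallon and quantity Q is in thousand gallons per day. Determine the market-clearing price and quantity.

At equilibrium Qd = Qs, so 1596 - 5P = 1552.25 + 1.25P; collecting terms, 43.75 = 6.25P and P* = 7.
From the demand curve, Q* = 1596 - 5(7) = 1561.

P* = 7, Q* = 1561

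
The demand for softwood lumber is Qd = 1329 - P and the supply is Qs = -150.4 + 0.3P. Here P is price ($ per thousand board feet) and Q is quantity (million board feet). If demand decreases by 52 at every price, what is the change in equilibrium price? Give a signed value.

ΔP = -40

Set Qd = Qs: 1329 - P = -150.4 + 0.3P, so 1479.4 = 1.3P and P* = 1138.
Plugging P* into demand: Q* = 1329 - 1138 = 191.
After the shift, demand is Qd = 1277 - P.
New equilibrium: 1427.4 = 1.3P, so P = 1098 and Q = 179.
ΔP = 1098 - 1138 = -40.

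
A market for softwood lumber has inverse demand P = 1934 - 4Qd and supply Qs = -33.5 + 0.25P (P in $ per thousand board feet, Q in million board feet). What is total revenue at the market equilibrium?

Inverting to quantity form: Qd = 483.5 - 0.25P.
The market clears where 483.5 - 0.25P = -33.5 + 0.25P. Rearranging, 0.5P = 517, hence P* = 1034.
Then Q* = 483.5 - 0.25(1034) = 225.
Total revenue = P* × Q* = 1034 × 225 = 232650.

Total revenue = 232650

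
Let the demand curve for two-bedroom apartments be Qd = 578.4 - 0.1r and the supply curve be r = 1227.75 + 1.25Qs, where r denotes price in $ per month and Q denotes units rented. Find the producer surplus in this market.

Inverting to quantity form: Qs = -982.2 + 0.8r.
At equilibrium Qd = Qs, so 578.4 - 0.1r = -982.2 + 0.8r; collecting terms, 1560.6 = 0.9r and r* = 1734.
From the demand curve, Q* = 578.4 - 0.1(1734) = 405.
Supply choke price (Qs = 0): r = 1227.75. Producer surplus = ½ × (1734 - 1227.75) × 405 = 102515.625.

Producer surplus = 102515.625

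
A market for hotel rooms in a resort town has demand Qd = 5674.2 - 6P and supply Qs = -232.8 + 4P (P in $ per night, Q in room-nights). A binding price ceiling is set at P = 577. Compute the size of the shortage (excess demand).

Shortage = 137

At P = 577: Qd = 2212.2 and Qs = 2075.2.
Shortage = Qd - Qs = 2212.2 - 2075.2 = 137.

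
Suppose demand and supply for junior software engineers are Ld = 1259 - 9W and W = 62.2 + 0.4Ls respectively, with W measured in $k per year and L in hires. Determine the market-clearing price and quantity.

W* = 123, L* = 152

In direct form, Ls = -155.5 + 2.5W.
At equilibrium Ld = Ls, so 1259 - 9W = -155.5 + 2.5W; collecting terms, 1414.5 = 11.5W and W* = 123.
From the demand curve, L* = 1259 - 9(123) = 152.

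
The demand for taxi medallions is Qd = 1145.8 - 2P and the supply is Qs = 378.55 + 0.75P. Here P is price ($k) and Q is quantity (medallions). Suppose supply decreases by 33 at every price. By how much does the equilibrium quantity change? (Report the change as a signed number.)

ΔQ = -24

The market clears where 1145.8 - 2P = 378.55 + 0.75P. Rearranging, 2.75P = 767.25, hence P* = 279.
Plugging P* into demand: Q* = 1145.8 - 2(279) = 587.8.
After the shift, supply is Qs = 345.55 + 0.75P.
The new intersection has 800.25 = 2.75P, i.e. P = 291, Q = 563.8.
ΔQ = 563.8 - 587.8 = -24.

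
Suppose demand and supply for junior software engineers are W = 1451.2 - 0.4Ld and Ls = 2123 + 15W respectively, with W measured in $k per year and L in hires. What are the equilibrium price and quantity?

W* = 86, L* = 3413

Rewriting in direct form: Ld = 3628 - 2.5W.
Set Ld = Ls: 3628 - 2.5W = 2123 + 15W, so 1505 = 17.5W and W* = 86.
From the demand curve, L* = 3628 - 2.5(86) = 3413.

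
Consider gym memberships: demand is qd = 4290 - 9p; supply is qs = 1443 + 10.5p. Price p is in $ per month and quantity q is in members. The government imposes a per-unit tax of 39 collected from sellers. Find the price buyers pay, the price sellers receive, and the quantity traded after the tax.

p_b = 167, p_s = 128, q = 2787

The tax drives a wedge p_b - p_s = 39. Substituting p_s = p_b - 39 into supply: qs = 1033.5 + 10.5p_b.
Market clearing requires 4290 - 9p_b = 1033.5 + 10.5p_b; hence 3256.5 = 19.5p_b and p_b = 167.
So p_s = 128 and the quantity traded is q = 4290 - 9(167) = 2787.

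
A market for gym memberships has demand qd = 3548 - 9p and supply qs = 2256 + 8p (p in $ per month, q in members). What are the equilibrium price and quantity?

p* = 76, q* = 2864

Equating demand and supply, 3548 - 9p = 2256 + 8p gives 17p = 1292, so p* = 76.
Then q* = 3548 - 9(76) = 2864.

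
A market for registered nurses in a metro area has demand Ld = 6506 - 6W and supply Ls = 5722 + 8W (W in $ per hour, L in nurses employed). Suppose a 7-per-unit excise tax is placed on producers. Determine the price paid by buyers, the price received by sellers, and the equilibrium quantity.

W_b = 60, W_s = 53, L = 6146

Producers keep W_s = W_b - 7 per unit, so supply in terms of the buyer price is Ls = 5666 + 8W_b.
Equate demand and the shifted supply: 6506 - 6W_b = 5666 + 8W_b, giving 14W_b = 840, so W_b = 60.
Then W_s = 60 - 7 = 53 and L = 6506 - 6(60) = 6146.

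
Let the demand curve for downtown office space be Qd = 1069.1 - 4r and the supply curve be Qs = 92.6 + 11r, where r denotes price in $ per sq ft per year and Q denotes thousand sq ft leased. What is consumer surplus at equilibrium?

Equating demand and supply, 1069.1 - 4r = 92.6 + 11r gives 15r = 976.5, so r* = 65.1.
Substitute back: Q* = 1069.1 - 4(65.1) = 808.7.
Demand choke price (Qd = 0): r = 1069.1/4 = 267.275. Consumer surplus = ½ × (267.275 - 65.1) × 808.7 = 81749.46125.

Consumer surplus = 81749.46125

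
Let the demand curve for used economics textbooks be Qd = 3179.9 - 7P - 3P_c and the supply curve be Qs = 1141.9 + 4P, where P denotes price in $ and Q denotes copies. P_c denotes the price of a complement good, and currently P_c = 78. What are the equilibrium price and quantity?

With P_c = 78, demand is Qd = 2945.9 - 7P.
The market clears where 2945.9 - 7P = 1141.9 + 4P. Rearranging, 11P = 1804, hence P* = 164.
Then Q* = 2945.9 - 7(164) = 1797.9.

P* = 164, Q* = 1797.9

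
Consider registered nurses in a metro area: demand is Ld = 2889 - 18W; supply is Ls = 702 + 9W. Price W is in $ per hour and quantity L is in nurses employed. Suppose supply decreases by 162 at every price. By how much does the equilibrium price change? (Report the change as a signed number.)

At equilibrium Ld = Ls, so 2889 - 18W = 702 + 9W; collecting terms, 2187 = 27W and W* = 81.
Plugging W* into demand: L* = 2889 - 18(81) = 1431.
After the shift, supply is Ls = 540 + 9W.
The new intersection has 2349 = 27W, i.e. W = 87, L = 1323.
ΔW = 87 - 81 = 6.

ΔW = 6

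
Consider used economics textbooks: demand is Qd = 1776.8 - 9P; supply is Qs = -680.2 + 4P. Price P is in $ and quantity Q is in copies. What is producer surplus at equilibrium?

The market clears where 1776.8 - 9P = -680.2 + 4P. Rearranging, 13P = 2457, hence P* = 189.
From the demand curve, Q* = 1776.8 - 9(189) = 75.8.
Supply choke price (Qs = 0): P = 170.05. Producer surplus = ½ × (189 - 170.05) × 75.8 = 718.205.

Producer surplus = 718.205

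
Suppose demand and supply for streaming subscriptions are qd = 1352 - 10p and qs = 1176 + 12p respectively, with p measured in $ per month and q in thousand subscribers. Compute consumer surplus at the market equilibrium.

Consumer surplus = 80899.2

The market clears where 1352 - 10p = 1176 + 12p. Rearranging, 22p = 176, hence p* = 8.
Substitute back: q* = 1352 - 10(8) = 1272.
Demand choke price (qd = 0): p = 1352/10 = 135.2. Consumer surplus = ½ × (135.2 - 8) × 1272 = 80899.2.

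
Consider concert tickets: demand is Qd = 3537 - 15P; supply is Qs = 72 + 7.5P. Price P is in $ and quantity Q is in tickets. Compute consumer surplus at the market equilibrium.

Consumer surplus = 50184.3

Equating demand and supply, 3537 - 15P = 72 + 7.5P gives 22.5P = 3465, so P* = 154.
Substitute back: Q* = 3537 - 15(154) = 1227.
Demand choke price (Qd = 0): P = 3537/15 = 235.8. Consumer surplus = ½ × (235.8 - 154) × 1227 = 50184.3.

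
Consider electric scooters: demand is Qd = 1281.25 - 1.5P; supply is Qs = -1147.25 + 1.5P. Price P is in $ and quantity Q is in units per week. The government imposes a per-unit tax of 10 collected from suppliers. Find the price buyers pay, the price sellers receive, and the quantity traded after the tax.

P_b = 814.5, P_s = 804.5, Q = 59.5

Suppliers keep P_s = P_b - 10 per unit, so supply in terms of the buyer price is Qs = -1162.25 + 1.5P_b.
Market clearing requires 1281.25 - 1.5P_b = -1162.25 + 1.5P_b; hence 2443.5 = 3P_b and P_b = 814.5.
Then P_s = 814.5 - 10 = 804.5 and Q = 1281.25 - 1.5(814.5) = 59.5.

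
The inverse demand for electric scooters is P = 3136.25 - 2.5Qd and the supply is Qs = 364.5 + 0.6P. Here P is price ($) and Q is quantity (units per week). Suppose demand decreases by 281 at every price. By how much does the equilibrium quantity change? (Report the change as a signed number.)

Solving each curve for Q: Qd = 1254.5 - 0.4P.
The market clears where 1254.5 - 0.4P = 364.5 + 0.6P. Rearranging, P = 890, hence P* = 890.
Substitute back: Q* = 1254.5 - 0.4(890) = 898.5.
After the shift, demand is Qd = 973.5 - 0.4P.
New equilibrium: 609 = P, so P = 609 and Q = 729.9.
ΔQ = 729.9 - 898.5 = -168.6.

ΔQ = -168.6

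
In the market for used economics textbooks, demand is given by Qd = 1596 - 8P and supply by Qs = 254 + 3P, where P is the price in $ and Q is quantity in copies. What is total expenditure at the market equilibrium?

Set Qd = Qs: 1596 - 8P = 254 + 3P, so 1342 = 11P and P* = 122.
Substitute back: Q* = 1596 - 8(122) = 620.
Total expenditure = P* × Q* = 122 × 620 = 75640.

Total expenditure = 75640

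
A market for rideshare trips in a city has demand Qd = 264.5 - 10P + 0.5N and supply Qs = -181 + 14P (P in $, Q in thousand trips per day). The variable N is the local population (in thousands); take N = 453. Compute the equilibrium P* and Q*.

With N = 453, demand is Qd = 491 - 10P.
Set Qd = Qs: 491 - 10P = -181 + 14P, so 672 = 24P and P* = 28.
From the demand curve, Q* = 491 - 10(28) = 211.

P* = 28, Q* = 211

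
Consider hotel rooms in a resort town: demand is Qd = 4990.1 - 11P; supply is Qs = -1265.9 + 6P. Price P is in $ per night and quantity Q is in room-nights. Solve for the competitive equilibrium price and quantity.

P* = 368, Q* = 942.1

At equilibrium Qd = Qs, so 4990.1 - 11P = -1265.9 + 6P; collecting terms, 6256 = 17P and P* = 368.
From the demand curve, Q* = 4990.1 - 11(368) = 942.1.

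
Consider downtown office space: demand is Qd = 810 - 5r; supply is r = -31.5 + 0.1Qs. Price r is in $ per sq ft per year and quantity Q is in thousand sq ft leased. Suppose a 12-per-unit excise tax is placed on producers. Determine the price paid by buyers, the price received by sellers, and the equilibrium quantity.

r_b = 41, r_s = 29, Q = 605

Solving each curve for Q: Qs = 315 + 10r.
With a tax of 12 on producers, they supply based on the net price r_s = r_b - 12, so Qs = 195 + 10r_b.
Market clearing requires 810 - 5r_b = 195 + 10r_b; hence 615 = 15r_b and r_b = 41.
So r_s = 29 and the quantity traded is Q = 810 - 5(41) = 605.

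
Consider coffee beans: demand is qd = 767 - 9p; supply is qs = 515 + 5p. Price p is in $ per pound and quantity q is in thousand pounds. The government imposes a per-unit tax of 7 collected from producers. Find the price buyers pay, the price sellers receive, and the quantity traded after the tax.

With a tax of 7 on producers, they supply based on the net price p_s = p_b - 7, so qs = 480 + 5p_b.
Market clearing requires 767 - 9p_b = 480 + 5p_b; hence 287 = 14p_b and p_b = 20.5.
Then p_s = 20.5 - 7 = 13.5 and q = 767 - 9(20.5) = 582.5.

p_b = 20.5, p_s = 13.5, q = 582.5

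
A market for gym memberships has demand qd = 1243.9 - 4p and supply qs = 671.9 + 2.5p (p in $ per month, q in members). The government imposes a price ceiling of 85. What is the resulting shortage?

At p = 85: qd = 903.9 and qs = 884.4.
Shortage = qd - qs = 903.9 - 884.4 = 19.5.

Shortage = 19.5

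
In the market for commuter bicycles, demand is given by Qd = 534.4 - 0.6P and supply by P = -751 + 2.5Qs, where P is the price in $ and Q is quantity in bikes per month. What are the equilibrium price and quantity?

P* = 234, Q* = 394

Rewriting in direct form: Qs = 300.4 + 0.4P.
Equating demand and supply, 534.4 - 0.6P = 300.4 + 0.4P gives P = 234, so P* = 234.
From the demand curve, Q* = 534.4 - 0.6(234) = 394.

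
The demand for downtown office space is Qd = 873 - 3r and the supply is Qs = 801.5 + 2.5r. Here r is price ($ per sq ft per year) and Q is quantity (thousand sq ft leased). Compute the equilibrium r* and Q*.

r* = 13, Q* = 834

Equating demand and supply, 873 - 3r = 801.5 + 2.5r gives 5.5r = 71.5, so r* = 13.
Plugging r* into demand: Q* = 873 - 3(13) = 834.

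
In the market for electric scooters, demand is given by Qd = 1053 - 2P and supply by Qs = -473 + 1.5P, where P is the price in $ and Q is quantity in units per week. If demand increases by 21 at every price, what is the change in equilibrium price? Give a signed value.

ΔP = 6

At equilibrium Qd = Qs, so 1053 - 2P = -473 + 1.5P; collecting terms, 1526 = 3.5P and P* = 436.
From the demand curve, Q* = 1053 - 2(436) = 181.
After the shift, demand is Qd = 1074 - 2P.
Re-solving, 3.5P = 1547 gives P = 442 and Q = 190.
ΔP = 442 - 436 = 6.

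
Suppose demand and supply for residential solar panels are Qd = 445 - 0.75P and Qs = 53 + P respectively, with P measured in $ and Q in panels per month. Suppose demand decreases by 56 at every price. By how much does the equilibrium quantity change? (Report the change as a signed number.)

Set Qd = Qs: 445 - 0.75P = 53 + P, so 392 = 1.75P and P* = 224.
Plugging P* into demand: Q* = 445 - 0.75(224) = 277.
After the shift, demand is Qd = 389 - 0.75P.
Re-solving, 1.75P = 336 gives P = 192 and Q = 245.
ΔQ = 245 - 277 = -32.

ΔQ = -32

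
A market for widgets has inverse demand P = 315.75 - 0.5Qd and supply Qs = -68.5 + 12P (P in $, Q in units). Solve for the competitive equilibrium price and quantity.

Inverting to quantity form: Qd = 631.5 - 2P.
The market clears where 631.5 - 2P = -68.5 + 12P. Rearranging, 14P = 700, hence P* = 50.
Substitute back: Q* = 631.5 - 2(50) = 531.5.

P* = 50, Q* = 531.5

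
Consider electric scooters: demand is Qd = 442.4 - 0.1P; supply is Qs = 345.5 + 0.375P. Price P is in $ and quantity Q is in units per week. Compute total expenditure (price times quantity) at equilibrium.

At equilibrium Qd = Qs, so 442.4 - 0.1P = 345.5 + 0.375P; collecting terms, 96.9 = 0.475P and P* = 204.
Plugging P* into demand: Q* = 442.4 - 0.1(204) = 422.
Total expenditure = P* × Q* = 204 × 422 = 86088.

Total expenditure = 86088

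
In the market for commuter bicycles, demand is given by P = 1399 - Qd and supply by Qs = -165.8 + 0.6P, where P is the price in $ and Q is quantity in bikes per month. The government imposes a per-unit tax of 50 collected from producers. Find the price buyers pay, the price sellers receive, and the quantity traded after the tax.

P_b = 996.75, P_s = 946.75, Q = 402.25

Rewriting in direct form: Qd = 1399 - P.
Producers keep P_s = P_b - 50 per unit, so supply in terms of the buyer price is Qs = -195.8 + 0.6P_b.
Equate demand and the shifted supply: 1399 - P_b = -195.8 + 0.6P_b, giving 1.6P_b = 1594.8, so P_b = 996.75.
Then P_s = 996.75 - 50 = 946.75 and Q = 1399 - 996.75 = 402.25.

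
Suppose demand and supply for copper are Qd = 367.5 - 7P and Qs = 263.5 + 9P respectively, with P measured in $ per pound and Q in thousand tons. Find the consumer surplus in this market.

Equating demand and supply, 367.5 - 7P = 263.5 + 9P gives 16P = 104, so P* = 6.5.
Plugging P* into demand: Q* = 367.5 - 7(6.5) = 322.
Demand choke price (Qd = 0): P = 367.5/7 = 52.5. Consumer surplus = ½ × (52.5 - 6.5) × 322 = 7406.

Consumer surplus = 7406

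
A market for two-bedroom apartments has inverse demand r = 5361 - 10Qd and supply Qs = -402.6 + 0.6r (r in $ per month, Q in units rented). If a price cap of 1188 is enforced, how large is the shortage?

In direct form, Qd = 536.1 - 0.1r.
With r fixed at 1188, quantity demanded is 417.3 and quantity supplied is 310.2.
Shortage = Qd - Qs = 417.3 - 310.2 = 107.1.

Shortage = 107.1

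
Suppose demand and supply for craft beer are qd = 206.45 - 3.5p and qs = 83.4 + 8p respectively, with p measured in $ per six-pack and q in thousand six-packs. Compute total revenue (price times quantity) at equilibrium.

Total revenue = 1808.3

At equilibrium qd = qs, so 206.45 - 3.5p = 83.4 + 8p; collecting terms, 123.05 = 11.5p and p* = 10.7.
Plugging p* into demand: q* = 206.45 - 3.5(10.7) = 169.
Total revenue = p* × q* = 10.7 × 169 = 1808.3.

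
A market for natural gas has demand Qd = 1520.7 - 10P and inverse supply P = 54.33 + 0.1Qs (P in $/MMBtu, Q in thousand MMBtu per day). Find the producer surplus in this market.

In direct form, Qs = -543.3 + 10P.
At equilibrium Qd = Qs, so 1520.7 - 10P = -543.3 + 10P; collecting terms, 2064 = 20P and P* = 103.2.
Substitute back: Q* = 1520.7 - 10(103.2) = 488.7.
Supply choke price (Qs = 0): P = 54.33. Producer surplus = ½ × (103.2 - 54.33) × 488.7 = 11941.3845.

Producer surplus = 11941.3845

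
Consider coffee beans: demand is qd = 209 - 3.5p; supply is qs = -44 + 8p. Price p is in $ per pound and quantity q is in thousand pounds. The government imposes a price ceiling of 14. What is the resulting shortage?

Shortage = 92

With p fixed at 14, quantity demanded is 160 and quantity supplied is 68.
Shortage = qd - qs = 160 - 68 = 92.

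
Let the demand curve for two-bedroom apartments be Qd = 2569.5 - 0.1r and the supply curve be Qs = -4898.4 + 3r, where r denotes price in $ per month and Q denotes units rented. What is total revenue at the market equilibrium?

The market clears where 2569.5 - 0.1r = -4898.4 + 3r. Rearranging, 3.1r = 7467.9, hence r* = 2409.
Then Q* = 2569.5 - 0.1(2409) = 2328.6.
Total revenue = r* × Q* = 2409 × 2328.6 = 5609597.4.

Total revenue = 5609597.4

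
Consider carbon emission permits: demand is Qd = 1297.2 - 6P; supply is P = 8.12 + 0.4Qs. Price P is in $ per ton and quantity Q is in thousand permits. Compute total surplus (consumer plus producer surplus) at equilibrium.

Total surplus = 38203.488

In direct form, Qs = -20.3 + 2.5P.
Set Qd = Qs: 1297.2 - 6P = -20.3 + 2.5P, so 1317.5 = 8.5P and P* = 155.
From the demand curve, Q* = 1297.2 - 6(155) = 367.2.
Demand choke price = 216.2; supply choke price = 8.12. CS = ½(216.2 - 155)(367.2) = 11236.32; PS = ½(155 - 8.12)(367.2) = 26967.168. Total surplus = 38203.488.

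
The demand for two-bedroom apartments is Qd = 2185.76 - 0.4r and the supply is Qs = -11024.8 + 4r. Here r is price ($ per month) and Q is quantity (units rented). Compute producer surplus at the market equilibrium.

Equating demand and supply, 2185.76 - 0.4r = -11024.8 + 4r gives 4.4r = 13210.56, so r* = 3002.4.
Substitute back: Q* = 2185.76 - 0.4(3002.4) = 984.8.
Supply choke price (Qs = 0): r = 2756.2. Producer surplus = ½ × (3002.4 - 2756.2) × 984.8 = 121228.88.

Producer surplus = 121228.88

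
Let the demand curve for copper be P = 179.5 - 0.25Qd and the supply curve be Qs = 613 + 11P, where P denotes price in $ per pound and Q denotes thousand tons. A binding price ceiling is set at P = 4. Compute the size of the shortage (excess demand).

Rewriting in direct form: Qd = 718 - 4P.
Evaluating both curves at the ceiling price 4 gives Qd = 702, Qs = 657.
Shortage = Qd - Qs = 702 - 657 = 45.

Shortage = 45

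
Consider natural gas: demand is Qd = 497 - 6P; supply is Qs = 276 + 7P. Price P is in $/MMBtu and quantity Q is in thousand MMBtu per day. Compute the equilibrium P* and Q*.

The market clears where 497 - 6P = 276 + 7P. Rearranging, 13P = 221, hence P* = 17.
Then Q* = 497 - 6(17) = 395.

P* = 17, Q* = 395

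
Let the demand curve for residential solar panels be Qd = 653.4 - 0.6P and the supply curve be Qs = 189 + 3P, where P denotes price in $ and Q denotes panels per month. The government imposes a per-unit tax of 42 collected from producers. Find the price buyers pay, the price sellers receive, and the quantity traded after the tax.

Producers keep P_s = P_b - 42 per unit, so supply in terms of the buyer price is Qs = 63 + 3P_b.
Set Qd = Qs: 653.4 - 0.6P_b = 63 + 3P_b, so 590.4 = 3.6P_b and P_b = 164.
Then P_s = 164 - 42 = 122 and Q = 653.4 - 0.6(164) = 555.

P_b = 164, P_s = 122, Q = 555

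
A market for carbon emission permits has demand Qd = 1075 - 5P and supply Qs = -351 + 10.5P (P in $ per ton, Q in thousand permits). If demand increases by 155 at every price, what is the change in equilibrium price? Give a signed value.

ΔP = 10

Set Qd = Qs: 1075 - 5P = -351 + 10.5P, so 1426 = 15.5P and P* = 92.
Then Q* = 1075 - 5(92) = 615.
After the shift, demand is Qd = 1230 - 5P.
Re-solving, 15.5P = 1581 gives P = 102 and Q = 720.
ΔP = 102 - 92 = 10.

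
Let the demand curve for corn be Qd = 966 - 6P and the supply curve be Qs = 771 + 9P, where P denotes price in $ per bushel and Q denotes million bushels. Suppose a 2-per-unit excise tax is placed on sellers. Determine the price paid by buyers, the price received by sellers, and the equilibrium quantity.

With a tax of 2 on sellers, they supply based on the net price P_s = P_b - 2, so Qs = 753 + 9P_b.
Set Qd = Qs: 966 - 6P_b = 753 + 9P_b, so 213 = 15P_b and P_b = 14.2.
So P_s = 12.2 and the quantity traded is Q = 966 - 6(14.2) = 880.8.

P_b = 14.2, P_s = 12.2, Q = 880.8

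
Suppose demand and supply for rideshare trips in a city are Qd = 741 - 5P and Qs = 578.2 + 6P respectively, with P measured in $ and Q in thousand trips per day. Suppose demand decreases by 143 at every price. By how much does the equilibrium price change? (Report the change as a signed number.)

ΔP = -13

At equilibrium Qd = Qs, so 741 - 5P = 578.2 + 6P; collecting terms, 162.8 = 11P and P* = 14.8.
From the demand curve, Q* = 741 - 5(14.8) = 667.
After the shift, demand is Qd = 598 - 5P.
The new intersection has 19.8 = 11P, i.e. P = 1.8, Q = 589.
ΔP = 1.8 - 14.8 = -13.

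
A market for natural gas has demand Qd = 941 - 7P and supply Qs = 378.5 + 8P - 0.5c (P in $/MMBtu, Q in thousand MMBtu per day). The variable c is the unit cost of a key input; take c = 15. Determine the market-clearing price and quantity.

P* = 38, Q* = 675

With c = 15, supply is Qs = 371 + 8P.
At equilibrium Qd = Qs, so 941 - 7P = 371 + 8P; collecting terms, 570 = 15P and P* = 38.
Then Q* = 941 - 7(38) = 675.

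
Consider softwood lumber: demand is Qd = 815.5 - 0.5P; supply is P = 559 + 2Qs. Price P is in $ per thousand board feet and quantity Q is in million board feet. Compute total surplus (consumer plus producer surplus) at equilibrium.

Inverting to quantity form: Qs = -279.5 + 0.5P.
The market clears where 815.5 - 0.5P = -279.5 + 0.5P. Rearranging, P = 1095, hence P* = 1095.
Substitute back: Q* = 815.5 - 0.5(1095) = 268.
Demand choke price = 1631; supply choke price = 559. CS = ½(1631 - 1095)(268) = 71824; PS = ½(1095 - 559)(268) = 71824. Total surplus = 143648.

Total surplus = 143648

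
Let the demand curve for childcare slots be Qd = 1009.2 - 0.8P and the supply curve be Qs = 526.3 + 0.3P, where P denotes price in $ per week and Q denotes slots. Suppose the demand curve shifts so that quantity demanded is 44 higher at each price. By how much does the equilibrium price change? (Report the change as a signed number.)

Equating demand and supply, 1009.2 - 0.8P = 526.3 + 0.3P gives 1.1P = 482.9, so P* = 439.
Substitute back: Q* = 1009.2 - 0.8(439) = 658.
After the shift, demand is Qd = 1053.2 - 0.8P.
New equilibrium: 526.9 = 1.1P, so P = 479 and Q = 670.
ΔP = 479 - 439 = 40.

ΔP = 40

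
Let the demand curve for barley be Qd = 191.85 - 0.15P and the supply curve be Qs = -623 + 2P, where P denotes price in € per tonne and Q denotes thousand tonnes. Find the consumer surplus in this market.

Consumer surplus = 60750

The market clears where 191.85 - 0.15P = -623 + 2P. Rearranging, 2.15P = 814.85, hence P* = 379.
Plugging P* into demand: Q* = 191.85 - 0.15(379) = 135.
Demand choke price (Qd = 0): P = 191.85/0.15 = 1279. Consumer surplus = ½ × (1279 - 379) × 135 = 60750.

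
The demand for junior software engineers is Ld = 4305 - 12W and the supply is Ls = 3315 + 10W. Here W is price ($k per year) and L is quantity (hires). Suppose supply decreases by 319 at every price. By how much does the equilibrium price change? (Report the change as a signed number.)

ΔW = 14.5

Set Ld = Ls: 4305 - 12W = 3315 + 10W, so 990 = 22W and W* = 45.
Substitute back: L* = 4305 - 12(45) = 3765.
After the shift, supply is Ls = 2996 + 10W.
New equilibrium: 1309 = 22W, so W = 59.5 and L = 3591.
ΔW = 59.5 - 45 = 14.5.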